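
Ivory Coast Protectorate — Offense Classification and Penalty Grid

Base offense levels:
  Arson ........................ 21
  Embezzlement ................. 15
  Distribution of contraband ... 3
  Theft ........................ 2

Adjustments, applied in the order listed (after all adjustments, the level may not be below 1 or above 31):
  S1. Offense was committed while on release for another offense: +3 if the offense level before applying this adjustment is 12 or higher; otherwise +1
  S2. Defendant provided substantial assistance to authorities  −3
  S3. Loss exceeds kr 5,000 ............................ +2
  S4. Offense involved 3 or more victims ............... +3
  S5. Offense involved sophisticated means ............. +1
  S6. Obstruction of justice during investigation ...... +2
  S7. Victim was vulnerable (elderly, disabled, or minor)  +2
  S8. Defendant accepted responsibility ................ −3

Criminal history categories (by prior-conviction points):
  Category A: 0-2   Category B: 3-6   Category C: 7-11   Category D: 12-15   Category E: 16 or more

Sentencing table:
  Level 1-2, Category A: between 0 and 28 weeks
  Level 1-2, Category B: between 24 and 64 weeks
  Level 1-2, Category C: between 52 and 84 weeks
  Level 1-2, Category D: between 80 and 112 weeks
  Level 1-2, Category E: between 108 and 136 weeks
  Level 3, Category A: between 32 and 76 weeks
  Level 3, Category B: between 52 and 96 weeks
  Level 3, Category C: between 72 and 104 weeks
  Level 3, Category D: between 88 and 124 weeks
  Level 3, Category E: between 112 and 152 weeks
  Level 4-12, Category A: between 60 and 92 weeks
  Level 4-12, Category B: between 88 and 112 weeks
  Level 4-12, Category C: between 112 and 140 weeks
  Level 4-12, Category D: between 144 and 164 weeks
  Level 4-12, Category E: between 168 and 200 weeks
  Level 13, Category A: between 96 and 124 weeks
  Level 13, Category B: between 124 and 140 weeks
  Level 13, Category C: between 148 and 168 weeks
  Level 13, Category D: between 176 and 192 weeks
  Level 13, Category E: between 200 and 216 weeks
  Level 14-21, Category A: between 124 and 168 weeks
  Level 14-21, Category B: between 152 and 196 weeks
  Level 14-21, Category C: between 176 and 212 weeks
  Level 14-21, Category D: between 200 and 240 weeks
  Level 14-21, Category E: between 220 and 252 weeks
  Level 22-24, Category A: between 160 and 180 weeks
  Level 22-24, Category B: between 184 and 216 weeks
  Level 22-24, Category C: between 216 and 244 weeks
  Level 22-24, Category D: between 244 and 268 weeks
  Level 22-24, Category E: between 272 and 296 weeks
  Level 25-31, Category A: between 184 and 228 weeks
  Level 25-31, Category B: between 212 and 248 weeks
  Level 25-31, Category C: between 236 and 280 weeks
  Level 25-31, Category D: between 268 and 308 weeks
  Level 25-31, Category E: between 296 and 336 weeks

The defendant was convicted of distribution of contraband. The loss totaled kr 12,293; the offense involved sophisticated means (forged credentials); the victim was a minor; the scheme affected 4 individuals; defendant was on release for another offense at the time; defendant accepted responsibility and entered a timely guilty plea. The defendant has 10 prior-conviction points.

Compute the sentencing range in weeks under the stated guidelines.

Base offense level for distribution of contraband: 3.
S1 applies (level before this adjustment is 3 < 12, so +1): 3 + 1 = 4.
S2 does not apply.
S3 applies: 4 + 2 = 6.
S4 applies: 6 + 3 = 9.
S5 applies: 9 + 1 = 10.
S6 does not apply.
S7 applies: 10 + 2 = 12.
S8 applies: 12 − 3 = 9.
Final offense level: 9.
Criminal history: 10 prior points → Category C (7-11).
Level 9 falls in the 4-12 band.
Grid: Level 4-12 × Category C = 112-140 weeks.

112-140 weeks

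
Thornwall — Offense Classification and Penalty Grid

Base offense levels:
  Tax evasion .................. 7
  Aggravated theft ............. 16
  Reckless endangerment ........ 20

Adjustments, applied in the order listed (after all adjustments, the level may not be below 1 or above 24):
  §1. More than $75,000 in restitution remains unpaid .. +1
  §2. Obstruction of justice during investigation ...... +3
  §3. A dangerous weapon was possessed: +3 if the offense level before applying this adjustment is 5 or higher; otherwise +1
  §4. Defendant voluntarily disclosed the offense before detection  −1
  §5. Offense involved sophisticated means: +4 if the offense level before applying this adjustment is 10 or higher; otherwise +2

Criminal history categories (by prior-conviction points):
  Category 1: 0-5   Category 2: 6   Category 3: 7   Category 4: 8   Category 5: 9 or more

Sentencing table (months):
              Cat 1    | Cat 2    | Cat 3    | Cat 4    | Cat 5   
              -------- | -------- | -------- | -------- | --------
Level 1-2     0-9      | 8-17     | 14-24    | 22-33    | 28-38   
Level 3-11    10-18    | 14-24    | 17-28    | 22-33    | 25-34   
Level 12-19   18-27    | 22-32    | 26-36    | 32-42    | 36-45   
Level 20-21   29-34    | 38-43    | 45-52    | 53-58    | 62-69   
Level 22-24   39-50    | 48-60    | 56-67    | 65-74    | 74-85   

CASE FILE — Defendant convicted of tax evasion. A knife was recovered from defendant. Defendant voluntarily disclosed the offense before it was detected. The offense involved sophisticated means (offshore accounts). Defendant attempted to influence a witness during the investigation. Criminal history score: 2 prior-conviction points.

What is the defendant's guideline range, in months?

Base offense level for tax evasion: 7.
§2 applies: 7 + 3 = 10.
§3 applies (level before this adjustment is 10 ≥ 5, so +3): 10 + 3 = 13.
§4 applies: 13 − 1 = 12.
§5 applies (level before this adjustment is 12 ≥ 10, so +4): 12 + 4 = 16.
Final offense level: 16.
Criminal history: 2 prior points → Category 1 (0-5).
Level 16 falls in the 12-19 band.
Grid: Level 12-19 × Category 1 = 18-27 months.

18-27 months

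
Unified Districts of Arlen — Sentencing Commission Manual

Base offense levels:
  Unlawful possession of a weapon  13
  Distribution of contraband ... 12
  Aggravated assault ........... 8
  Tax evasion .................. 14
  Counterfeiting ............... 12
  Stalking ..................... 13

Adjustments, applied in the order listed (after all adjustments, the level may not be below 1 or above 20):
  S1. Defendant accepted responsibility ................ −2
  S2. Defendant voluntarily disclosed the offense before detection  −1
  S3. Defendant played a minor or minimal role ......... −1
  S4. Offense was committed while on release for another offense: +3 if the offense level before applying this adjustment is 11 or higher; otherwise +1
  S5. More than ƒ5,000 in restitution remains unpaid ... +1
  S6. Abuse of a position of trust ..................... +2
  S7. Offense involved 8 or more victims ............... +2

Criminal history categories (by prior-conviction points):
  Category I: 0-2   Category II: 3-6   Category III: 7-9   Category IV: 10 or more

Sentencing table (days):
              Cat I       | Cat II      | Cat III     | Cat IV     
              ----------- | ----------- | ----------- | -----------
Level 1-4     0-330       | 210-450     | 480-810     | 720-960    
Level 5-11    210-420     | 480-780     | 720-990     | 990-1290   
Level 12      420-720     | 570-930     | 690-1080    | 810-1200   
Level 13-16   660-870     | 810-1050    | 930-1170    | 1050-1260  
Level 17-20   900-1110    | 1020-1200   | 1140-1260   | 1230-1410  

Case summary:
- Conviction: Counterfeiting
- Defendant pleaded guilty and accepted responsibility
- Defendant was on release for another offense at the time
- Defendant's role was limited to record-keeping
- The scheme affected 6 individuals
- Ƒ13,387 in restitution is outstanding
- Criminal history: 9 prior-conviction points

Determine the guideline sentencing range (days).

Base offense level for counterfeiting: 12.
S1 applies: 12 − 2 = 10.
S3 applies: 10 − 1 = 9.
S4 applies (level before this adjustment is 9 < 11, so +1): 9 + 1 = 10.
S5 applies: 10 + 1 = 11.
S6 does not apply.
S7 does not apply.
Final offense level: 11.
Criminal history: 9 prior points → Category III (7-9).
Level 11 falls in the 5-11 band.
Grid: Level 5-11 × Category III = 720-990 days.

720-990 days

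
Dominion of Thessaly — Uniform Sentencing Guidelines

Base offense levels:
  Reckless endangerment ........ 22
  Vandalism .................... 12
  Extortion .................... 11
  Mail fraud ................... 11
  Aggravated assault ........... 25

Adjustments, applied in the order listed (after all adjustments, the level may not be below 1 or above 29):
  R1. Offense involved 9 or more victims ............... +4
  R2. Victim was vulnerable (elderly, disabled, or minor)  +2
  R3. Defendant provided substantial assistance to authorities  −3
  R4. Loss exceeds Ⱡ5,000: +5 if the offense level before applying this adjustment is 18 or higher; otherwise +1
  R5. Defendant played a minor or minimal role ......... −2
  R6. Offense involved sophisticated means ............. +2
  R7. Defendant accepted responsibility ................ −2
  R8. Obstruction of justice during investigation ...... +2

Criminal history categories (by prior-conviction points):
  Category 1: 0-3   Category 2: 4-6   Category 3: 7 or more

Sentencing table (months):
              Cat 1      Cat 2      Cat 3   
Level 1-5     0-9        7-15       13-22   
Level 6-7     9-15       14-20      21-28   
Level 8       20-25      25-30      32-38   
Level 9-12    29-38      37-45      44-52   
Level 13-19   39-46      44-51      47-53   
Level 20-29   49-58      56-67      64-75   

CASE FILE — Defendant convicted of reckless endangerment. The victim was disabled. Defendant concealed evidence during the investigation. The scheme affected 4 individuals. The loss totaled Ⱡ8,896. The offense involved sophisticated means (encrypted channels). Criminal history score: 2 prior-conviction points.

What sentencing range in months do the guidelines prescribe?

49-58 months

Base offense level for reckless endangerment: 22.
R2 applies: 22 + 2 = 24.
R3 does not apply.
R4 applies (level before this adjustment is 24 ≥ 18, so +5): 24 + 5 = 29.
R5 does not apply.
R6 applies: 29 + 2 = 31.
R8 applies: 31 + 2 = 33.
Level 33 exceeds the maximum of 29; capped at 29.
Final offense level: 29.
Criminal history: 2 prior points → Category 1 (0-3).
Level 29 falls in the 20-29 band.
Grid: Level 20-29 × Category 1 = 49-58 months.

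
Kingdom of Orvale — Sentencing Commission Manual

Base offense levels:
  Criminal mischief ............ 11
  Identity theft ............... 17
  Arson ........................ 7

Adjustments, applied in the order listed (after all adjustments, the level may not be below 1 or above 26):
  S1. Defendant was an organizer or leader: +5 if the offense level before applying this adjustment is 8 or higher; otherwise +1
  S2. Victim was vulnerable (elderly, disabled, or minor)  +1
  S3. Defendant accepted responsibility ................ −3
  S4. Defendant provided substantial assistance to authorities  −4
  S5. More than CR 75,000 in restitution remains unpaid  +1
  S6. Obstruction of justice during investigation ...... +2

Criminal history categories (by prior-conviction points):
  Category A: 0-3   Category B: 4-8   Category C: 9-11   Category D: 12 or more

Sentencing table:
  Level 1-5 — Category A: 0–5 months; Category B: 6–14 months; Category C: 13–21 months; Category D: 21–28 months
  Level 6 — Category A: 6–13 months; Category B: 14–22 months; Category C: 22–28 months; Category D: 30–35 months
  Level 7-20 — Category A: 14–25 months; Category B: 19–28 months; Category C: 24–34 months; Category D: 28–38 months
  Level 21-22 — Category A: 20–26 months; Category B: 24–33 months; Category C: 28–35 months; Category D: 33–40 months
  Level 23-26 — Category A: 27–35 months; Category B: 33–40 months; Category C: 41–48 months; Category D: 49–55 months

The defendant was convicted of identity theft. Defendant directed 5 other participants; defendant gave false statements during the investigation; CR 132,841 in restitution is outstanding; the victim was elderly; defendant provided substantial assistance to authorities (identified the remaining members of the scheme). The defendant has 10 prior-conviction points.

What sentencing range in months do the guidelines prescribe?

28-35 months

Base offense level for identity theft: 17.
S1 applies (level before this adjustment is 17 ≥ 8, so +5): 17 + 5 = 22.
S2 applies: 22 + 1 = 23.
S4 applies: 23 − 4 = 19.
S5 applies: 19 + 1 = 20.
S6 applies: 20 + 2 = 22.
Final offense level: 22.
Criminal history: 10 prior points → Category C (9-11).
Level 22 falls in the 21-22 band.
Grid: Level 21-22 × Category C = 28-35 months.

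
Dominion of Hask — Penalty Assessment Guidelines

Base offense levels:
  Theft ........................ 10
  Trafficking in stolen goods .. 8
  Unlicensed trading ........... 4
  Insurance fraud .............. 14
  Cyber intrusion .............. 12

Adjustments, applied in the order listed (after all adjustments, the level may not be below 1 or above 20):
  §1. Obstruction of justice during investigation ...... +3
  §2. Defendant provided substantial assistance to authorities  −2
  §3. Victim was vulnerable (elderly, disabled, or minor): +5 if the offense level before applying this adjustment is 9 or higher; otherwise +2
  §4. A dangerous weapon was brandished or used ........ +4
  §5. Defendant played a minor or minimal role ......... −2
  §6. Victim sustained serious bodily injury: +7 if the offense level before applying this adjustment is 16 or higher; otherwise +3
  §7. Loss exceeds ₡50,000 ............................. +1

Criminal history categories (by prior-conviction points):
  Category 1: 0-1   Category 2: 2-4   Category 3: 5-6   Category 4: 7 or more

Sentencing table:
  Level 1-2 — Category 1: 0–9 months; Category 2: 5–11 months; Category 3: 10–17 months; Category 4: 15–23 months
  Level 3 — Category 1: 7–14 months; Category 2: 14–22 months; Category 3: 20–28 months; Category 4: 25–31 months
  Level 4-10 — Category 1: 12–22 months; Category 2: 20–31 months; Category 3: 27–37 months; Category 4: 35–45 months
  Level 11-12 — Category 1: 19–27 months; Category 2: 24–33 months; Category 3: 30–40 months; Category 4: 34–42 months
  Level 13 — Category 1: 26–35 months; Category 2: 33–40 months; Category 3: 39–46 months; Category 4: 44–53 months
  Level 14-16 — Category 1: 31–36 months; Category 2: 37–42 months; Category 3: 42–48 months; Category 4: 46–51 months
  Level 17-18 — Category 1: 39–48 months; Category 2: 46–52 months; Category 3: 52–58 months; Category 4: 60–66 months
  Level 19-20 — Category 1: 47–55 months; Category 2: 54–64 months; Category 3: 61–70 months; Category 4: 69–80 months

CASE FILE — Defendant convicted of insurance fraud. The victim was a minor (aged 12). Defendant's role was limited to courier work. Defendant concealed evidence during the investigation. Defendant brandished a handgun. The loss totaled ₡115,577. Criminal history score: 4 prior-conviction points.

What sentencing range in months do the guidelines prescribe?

54-64 months

Base offense level for insurance fraud: 14.
§1 applies: 14 + 3 = 17.
§2 does not apply.
§3 applies (level before this adjustment is 17 ≥ 9, so +5): 17 + 5 = 22.
§4 applies: 22 + 4 = 26.
§5 applies: 26 − 2 = 24.
§6 does not apply.
§7 applies: 24 + 1 = 25.
Level 25 exceeds the maximum of 20; capped at 20.
Final offense level: 20.
Criminal history: 4 prior points → Category 2 (2-4).
Level 20 falls in the 19-20 band.
Grid: Level 19-20 × Category 2 = 54-64 months.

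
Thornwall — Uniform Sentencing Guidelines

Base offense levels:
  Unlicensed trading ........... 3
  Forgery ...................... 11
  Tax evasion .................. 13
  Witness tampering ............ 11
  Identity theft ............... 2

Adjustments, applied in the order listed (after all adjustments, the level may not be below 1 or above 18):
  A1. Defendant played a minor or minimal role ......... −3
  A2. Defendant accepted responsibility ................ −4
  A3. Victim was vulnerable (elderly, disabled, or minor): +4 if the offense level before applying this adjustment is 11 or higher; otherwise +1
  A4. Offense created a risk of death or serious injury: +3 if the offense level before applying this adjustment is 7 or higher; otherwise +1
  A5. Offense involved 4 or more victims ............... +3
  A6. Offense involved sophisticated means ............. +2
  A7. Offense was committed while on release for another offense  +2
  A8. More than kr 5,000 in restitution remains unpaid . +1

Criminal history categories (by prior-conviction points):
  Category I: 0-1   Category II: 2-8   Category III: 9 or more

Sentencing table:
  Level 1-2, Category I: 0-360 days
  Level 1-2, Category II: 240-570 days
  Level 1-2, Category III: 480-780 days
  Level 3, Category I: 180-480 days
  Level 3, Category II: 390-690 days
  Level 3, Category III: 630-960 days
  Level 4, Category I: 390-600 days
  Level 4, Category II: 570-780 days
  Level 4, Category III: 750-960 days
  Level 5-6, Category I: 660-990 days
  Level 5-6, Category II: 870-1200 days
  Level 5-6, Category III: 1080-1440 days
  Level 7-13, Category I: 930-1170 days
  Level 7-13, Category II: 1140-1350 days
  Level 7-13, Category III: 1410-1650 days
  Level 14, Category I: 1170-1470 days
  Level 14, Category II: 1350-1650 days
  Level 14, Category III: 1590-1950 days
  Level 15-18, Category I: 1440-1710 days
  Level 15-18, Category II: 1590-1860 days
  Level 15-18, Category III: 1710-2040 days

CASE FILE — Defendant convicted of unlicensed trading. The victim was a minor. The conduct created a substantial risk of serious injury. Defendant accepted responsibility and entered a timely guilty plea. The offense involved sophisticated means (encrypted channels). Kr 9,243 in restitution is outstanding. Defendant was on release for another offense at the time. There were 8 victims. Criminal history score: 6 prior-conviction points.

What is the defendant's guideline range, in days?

Base offense level for unlicensed trading: 3.
A1 does not apply.
A2 applies: 3 − 4 = -1.
A3 applies (level before this adjustment is -1 < 11, so +1): -1 + 1 = 0.
A4 applies (level before this adjustment is 0 < 7, so +1): 0 + 1 = 1.
A5 applies: 1 + 3 = 4.
A6 applies: 4 + 2 = 6.
A7 applies: 6 + 2 = 8.
A8 applies: 8 + 1 = 9.
Final offense level: 9.
Criminal history: 6 prior points → Category II (2-8).
Level 9 falls in the 7-13 band.
Grid: Level 7-13 × Category II = 1140-1350 days.

1140-1350 days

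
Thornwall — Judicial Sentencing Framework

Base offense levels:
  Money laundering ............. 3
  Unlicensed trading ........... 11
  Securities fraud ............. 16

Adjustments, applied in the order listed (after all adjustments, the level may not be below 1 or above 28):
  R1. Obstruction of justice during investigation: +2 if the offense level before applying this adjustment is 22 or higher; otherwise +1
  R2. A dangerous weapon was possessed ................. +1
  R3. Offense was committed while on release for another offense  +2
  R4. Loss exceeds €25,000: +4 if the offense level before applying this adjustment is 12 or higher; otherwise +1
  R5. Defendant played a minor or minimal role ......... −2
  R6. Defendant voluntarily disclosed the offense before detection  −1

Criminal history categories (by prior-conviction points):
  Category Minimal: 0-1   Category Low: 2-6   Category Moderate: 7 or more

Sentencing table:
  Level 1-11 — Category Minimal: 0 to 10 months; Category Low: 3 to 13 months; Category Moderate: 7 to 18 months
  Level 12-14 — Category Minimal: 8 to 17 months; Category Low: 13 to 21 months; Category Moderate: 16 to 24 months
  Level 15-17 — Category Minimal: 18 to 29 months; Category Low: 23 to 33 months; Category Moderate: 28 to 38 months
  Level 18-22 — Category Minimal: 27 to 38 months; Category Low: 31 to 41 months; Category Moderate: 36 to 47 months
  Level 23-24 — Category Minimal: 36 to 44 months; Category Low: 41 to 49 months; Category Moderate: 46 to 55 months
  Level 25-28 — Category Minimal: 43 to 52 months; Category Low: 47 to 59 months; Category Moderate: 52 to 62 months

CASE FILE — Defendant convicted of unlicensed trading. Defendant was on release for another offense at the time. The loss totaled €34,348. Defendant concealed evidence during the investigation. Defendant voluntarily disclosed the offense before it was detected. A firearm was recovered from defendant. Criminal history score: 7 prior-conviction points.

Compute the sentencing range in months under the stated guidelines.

36-47 months

Base offense level for unlicensed trading: 11.
R1 applies (level before this adjustment is 11 < 22, so +1): 11 + 1 = 12.
R2 applies: 12 + 1 = 13.
R3 applies: 13 + 2 = 15.
R4 applies (level before this adjustment is 15 ≥ 12, so +4): 15 + 4 = 19.
R6 applies: 19 − 1 = 18.
Final offense level: 18.
Criminal history: 7 prior points → Category Moderate (7+).
Level 18 falls in the 18-22 band.
Grid: Level 18-22 × Category Moderate = 36-47 months.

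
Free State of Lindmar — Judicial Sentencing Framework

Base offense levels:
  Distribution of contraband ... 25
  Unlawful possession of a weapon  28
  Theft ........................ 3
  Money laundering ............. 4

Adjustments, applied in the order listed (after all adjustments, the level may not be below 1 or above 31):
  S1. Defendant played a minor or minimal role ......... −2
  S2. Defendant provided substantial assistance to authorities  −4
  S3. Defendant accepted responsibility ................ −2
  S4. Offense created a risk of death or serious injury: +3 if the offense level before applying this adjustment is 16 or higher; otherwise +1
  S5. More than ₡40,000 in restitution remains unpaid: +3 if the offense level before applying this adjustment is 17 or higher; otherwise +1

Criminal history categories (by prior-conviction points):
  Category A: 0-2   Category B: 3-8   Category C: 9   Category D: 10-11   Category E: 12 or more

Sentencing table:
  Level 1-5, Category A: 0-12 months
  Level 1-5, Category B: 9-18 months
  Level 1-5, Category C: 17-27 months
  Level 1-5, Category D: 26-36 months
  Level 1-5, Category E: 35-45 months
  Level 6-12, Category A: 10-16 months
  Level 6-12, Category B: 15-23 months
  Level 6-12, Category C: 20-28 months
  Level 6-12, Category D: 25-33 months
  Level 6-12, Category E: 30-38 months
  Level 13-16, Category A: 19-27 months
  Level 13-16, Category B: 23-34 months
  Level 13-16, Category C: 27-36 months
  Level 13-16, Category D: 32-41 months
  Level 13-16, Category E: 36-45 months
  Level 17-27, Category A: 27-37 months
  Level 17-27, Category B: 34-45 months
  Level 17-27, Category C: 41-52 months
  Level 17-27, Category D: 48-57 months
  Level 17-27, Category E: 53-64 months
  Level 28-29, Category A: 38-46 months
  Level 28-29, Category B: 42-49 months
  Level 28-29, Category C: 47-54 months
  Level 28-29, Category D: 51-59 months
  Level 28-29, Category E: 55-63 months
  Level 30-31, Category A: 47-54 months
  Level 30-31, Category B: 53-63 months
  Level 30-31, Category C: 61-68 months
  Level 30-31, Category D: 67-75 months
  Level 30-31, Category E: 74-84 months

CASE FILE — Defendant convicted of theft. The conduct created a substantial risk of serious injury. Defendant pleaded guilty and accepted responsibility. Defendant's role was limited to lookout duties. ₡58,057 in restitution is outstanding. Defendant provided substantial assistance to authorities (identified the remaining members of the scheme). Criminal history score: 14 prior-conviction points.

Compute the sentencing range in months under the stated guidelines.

35-45 months

Base offense level for theft: 3.
S1 applies: 3 − 2 = 1.
S2 applies: 1 − 4 = -3.
S3 applies: -3 − 2 = -5.
S4 applies (level before this adjustment is -5 < 16, so +1): -5 + 1 = -4.
S5 applies (level before this adjustment is -4 < 17, so +1): -4 + 1 = -3.
Level -3 is below the minimum of 1; floored at 1.
Final offense level: 1.
Criminal history: 14 prior points → Category E (12+).
Level 1 falls in the 1-5 band.
Grid: Level 1-5 × Category E = 35-45 months.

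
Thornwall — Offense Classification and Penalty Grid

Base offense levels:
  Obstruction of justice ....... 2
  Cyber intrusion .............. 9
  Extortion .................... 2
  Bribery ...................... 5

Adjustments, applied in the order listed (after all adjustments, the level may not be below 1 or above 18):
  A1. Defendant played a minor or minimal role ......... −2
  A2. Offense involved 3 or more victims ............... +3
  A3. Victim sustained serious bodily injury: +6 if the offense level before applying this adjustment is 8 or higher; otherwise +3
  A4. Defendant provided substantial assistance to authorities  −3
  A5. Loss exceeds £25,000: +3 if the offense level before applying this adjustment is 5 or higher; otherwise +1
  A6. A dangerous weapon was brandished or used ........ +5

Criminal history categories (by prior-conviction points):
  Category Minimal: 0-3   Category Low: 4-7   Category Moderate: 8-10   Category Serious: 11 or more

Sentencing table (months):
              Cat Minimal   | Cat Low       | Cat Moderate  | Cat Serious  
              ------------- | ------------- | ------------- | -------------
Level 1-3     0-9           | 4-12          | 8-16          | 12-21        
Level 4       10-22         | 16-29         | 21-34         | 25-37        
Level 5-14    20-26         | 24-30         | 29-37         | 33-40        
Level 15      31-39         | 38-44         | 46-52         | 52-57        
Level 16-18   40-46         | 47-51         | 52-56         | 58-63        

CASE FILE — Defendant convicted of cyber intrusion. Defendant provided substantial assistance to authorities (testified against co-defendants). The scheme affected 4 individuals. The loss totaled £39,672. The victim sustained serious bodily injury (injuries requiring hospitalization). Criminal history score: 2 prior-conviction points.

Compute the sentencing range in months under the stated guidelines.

40-46 months

Base offense level for cyber intrusion: 9.
A2 applies: 9 + 3 = 12.
A3 applies (level before this adjustment is 12 ≥ 8, so +6): 12 + 6 = 18.
A4 applies: 18 − 3 = 15.
A5 applies (level before this adjustment is 15 ≥ 5, so +3): 15 + 3 = 18.
Final offense level: 18.
Criminal history: 2 prior points → Category Minimal (0-3).
Level 18 falls in the 16-18 band.
Grid: Level 16-18 × Category Minimal = 40-46 months.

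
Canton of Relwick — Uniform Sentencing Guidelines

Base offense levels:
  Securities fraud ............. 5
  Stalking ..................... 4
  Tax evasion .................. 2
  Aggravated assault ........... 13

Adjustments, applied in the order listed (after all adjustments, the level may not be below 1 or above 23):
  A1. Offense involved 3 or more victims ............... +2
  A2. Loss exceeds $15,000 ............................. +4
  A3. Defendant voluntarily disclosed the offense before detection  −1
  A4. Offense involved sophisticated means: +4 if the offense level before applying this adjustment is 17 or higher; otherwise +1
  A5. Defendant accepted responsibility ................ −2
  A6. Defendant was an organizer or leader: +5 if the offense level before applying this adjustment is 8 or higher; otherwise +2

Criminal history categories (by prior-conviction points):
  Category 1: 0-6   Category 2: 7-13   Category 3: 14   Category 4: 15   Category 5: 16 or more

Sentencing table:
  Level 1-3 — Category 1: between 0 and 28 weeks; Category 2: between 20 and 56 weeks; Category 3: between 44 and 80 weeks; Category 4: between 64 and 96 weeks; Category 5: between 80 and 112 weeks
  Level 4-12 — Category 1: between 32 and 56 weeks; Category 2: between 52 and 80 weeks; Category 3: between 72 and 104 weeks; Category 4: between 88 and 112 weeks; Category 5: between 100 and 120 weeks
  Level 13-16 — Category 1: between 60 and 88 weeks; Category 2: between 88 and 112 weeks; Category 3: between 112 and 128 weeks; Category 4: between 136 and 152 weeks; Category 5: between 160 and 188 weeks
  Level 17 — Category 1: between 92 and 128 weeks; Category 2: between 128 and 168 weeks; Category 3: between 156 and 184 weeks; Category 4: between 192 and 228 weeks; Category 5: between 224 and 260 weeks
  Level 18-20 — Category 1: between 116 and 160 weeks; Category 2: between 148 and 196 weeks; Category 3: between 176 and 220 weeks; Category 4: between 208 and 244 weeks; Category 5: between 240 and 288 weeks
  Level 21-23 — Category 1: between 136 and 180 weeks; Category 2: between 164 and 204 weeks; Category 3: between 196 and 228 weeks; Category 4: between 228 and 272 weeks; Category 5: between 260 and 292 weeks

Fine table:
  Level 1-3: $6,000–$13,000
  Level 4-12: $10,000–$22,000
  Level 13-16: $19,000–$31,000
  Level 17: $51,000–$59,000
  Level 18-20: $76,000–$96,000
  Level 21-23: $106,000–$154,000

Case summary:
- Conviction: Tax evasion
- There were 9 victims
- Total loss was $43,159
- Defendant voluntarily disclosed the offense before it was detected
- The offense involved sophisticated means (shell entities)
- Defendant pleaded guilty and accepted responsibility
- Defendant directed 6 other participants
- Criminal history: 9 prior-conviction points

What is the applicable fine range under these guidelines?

$10,000–$22,000

Base offense level for tax evasion: 2.
A1 applies: 2 + 2 = 4.
A2 applies: 4 + 4 = 8.
A3 applies: 8 − 1 = 7.
A4 applies (level before this adjustment is 7 < 17, so +1): 7 + 1 = 8.
A5 applies: 8 − 2 = 6.
A6 applies (level before this adjustment is 6 < 8, so +2): 6 + 2 = 8.
Final offense level: 8.
Level 8 falls in the 4-12 band.
Fine table: Level 4-12 → $10,000–$22,000.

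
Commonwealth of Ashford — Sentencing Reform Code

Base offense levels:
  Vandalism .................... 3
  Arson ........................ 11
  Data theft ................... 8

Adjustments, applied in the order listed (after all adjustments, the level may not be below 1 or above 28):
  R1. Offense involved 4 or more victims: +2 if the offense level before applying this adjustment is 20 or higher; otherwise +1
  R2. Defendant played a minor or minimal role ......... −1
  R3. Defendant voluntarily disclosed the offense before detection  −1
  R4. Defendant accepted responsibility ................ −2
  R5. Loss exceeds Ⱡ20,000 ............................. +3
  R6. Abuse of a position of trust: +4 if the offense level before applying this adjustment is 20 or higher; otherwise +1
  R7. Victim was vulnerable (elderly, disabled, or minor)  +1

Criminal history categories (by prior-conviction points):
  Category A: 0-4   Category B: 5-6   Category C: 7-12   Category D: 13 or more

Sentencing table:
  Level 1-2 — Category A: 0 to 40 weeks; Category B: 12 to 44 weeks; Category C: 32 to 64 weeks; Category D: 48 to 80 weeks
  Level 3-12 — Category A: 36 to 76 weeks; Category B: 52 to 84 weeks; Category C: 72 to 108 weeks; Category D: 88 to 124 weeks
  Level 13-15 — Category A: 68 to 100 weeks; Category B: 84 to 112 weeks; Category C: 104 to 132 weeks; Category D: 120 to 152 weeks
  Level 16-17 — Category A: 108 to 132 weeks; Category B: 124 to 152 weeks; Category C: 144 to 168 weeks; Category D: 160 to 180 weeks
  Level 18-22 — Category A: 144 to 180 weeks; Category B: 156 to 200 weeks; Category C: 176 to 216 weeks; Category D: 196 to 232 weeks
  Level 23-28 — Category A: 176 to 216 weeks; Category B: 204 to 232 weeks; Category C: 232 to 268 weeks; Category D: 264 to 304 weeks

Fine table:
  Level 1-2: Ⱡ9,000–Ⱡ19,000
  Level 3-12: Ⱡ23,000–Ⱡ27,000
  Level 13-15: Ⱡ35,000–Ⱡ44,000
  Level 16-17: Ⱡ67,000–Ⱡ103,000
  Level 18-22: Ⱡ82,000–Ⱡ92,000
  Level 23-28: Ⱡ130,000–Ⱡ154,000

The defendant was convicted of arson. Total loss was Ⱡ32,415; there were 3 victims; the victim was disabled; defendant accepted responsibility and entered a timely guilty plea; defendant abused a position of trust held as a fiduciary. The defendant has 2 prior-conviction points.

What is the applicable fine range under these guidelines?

Ⱡ35,000–Ⱡ44,000

Base offense level for arson: 11.
R1 does not apply.
R2 does not apply.
R3 does not apply.
R4 applies: 11 − 2 = 9.
R5 applies: 9 + 3 = 12.
R6 applies (level before this adjustment is 12 < 20, so +1): 12 + 1 = 13.
R7 applies: 13 + 1 = 14.
Final offense level: 14.
Level 14 falls in the 13-15 band.
Fine table: Level 13-15 → Ⱡ35,000–Ⱡ44,000.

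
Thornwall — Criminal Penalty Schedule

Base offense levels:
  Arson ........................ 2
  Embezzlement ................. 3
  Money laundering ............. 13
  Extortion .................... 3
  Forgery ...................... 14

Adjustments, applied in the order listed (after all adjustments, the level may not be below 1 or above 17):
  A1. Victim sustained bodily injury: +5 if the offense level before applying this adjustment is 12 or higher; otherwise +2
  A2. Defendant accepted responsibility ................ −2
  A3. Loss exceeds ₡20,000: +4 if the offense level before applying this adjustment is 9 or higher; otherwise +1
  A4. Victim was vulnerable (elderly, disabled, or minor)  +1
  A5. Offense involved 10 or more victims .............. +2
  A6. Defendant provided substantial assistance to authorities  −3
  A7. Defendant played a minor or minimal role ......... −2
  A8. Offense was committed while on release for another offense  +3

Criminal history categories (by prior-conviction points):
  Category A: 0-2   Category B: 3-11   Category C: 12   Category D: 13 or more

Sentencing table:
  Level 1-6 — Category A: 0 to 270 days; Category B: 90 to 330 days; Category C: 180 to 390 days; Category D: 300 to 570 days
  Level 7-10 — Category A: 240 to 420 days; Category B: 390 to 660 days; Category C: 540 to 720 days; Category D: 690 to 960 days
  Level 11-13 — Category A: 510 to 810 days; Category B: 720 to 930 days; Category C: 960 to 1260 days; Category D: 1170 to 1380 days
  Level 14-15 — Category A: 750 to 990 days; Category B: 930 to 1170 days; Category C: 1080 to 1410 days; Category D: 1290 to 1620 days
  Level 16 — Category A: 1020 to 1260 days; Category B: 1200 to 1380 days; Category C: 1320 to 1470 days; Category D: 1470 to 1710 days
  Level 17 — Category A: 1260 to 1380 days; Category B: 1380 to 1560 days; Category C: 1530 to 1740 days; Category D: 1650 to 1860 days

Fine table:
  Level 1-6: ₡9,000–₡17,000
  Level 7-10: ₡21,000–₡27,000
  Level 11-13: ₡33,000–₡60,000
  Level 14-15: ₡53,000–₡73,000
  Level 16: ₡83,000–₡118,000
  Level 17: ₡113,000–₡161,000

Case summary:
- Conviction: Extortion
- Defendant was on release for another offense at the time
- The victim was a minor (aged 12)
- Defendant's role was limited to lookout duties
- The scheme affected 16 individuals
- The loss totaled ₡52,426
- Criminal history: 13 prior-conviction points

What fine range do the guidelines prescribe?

Base offense level for extortion: 3.
A2 does not apply.
A3 applies (level before this adjustment is 3 < 9, so +1): 3 + 1 = 4.
A4 applies: 4 + 1 = 5.
A5 applies: 5 + 2 = 7.
A7 applies: 7 − 2 = 5.
A8 applies: 5 + 3 = 8.
Final offense level: 8.
Level 8 falls in the 7-10 band.
Fine table: Level 7-10 → ₡21,000–₡27,000.

₡21,000–₡27,000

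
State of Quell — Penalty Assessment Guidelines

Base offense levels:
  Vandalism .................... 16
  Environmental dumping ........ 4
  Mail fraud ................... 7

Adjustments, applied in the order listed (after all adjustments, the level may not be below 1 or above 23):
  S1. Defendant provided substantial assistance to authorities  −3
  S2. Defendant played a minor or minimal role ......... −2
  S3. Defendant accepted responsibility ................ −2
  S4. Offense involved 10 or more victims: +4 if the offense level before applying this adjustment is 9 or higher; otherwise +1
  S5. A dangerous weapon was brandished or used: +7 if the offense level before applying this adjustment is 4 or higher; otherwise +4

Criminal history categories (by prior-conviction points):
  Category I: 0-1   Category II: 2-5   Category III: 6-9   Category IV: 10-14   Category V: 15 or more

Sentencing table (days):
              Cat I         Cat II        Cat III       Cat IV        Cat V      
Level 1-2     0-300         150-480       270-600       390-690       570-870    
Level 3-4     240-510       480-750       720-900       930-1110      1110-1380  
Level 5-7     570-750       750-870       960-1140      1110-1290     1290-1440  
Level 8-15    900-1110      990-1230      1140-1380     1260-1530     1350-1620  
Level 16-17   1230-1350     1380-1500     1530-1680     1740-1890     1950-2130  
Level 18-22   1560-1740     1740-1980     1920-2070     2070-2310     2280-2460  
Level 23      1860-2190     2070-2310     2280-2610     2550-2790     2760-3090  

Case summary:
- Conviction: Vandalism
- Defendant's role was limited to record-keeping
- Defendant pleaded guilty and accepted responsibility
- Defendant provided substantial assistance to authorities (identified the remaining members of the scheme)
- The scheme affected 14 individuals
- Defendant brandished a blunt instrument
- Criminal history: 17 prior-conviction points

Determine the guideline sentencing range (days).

2280-2460 days

Base offense level for vandalism: 16.
S1 applies: 16 − 3 = 13.
S2 applies: 13 − 2 = 11.
S3 applies: 11 − 2 = 9.
S4 applies (level before this adjustment is 9 ≥ 9, so +4): 9 + 4 = 13.
S5 applies (level before this adjustment is 13 ≥ 4, so +7): 13 + 7 = 20.
Final offense level: 20.
Criminal history: 17 prior points → Category V (15+).
Level 20 falls in the 18-22 band.
Grid: Level 18-22 × Category V = 2280-2460 days.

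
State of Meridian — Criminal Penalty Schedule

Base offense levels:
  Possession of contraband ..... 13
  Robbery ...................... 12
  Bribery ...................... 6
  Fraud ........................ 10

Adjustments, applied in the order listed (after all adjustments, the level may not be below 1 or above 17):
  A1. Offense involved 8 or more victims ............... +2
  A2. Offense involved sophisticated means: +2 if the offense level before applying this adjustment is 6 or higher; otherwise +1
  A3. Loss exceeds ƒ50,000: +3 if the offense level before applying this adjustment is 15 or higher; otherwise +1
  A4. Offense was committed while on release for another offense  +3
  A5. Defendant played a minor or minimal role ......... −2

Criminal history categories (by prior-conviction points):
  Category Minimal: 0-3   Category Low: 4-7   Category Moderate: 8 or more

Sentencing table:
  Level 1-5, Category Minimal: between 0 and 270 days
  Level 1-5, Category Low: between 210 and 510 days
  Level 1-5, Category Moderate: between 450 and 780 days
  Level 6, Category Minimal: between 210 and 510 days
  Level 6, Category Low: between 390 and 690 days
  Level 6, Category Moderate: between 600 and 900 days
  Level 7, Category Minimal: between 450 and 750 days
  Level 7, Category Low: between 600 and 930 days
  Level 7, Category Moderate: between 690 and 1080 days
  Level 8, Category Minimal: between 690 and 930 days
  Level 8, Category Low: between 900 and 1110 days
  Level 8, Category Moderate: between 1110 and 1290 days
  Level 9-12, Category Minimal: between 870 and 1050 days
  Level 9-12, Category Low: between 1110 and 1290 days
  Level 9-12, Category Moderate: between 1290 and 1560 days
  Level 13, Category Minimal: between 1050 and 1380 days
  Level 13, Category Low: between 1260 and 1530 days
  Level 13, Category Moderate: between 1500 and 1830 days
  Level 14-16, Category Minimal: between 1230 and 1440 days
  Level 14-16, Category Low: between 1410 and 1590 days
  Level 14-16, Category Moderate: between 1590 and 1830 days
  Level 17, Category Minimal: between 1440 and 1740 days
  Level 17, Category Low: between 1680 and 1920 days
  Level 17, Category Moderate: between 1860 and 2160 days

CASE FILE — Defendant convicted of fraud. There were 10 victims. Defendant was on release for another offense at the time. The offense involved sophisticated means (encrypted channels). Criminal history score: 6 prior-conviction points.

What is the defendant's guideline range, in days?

1680-1920 days

Base offense level for fraud: 10.
A1 applies: 10 + 2 = 12.
A2 applies (level before this adjustment is 12 ≥ 6, so +2): 12 + 2 = 14.
A3 does not apply.
A4 applies: 14 + 3 = 17.
A5 does not apply.
Final offense level: 17.
Criminal history: 6 prior points → Category Low (4-7).
Level 17 falls in the 17 band.
Grid: Level 17 × Category Low = 1680-1920 days.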